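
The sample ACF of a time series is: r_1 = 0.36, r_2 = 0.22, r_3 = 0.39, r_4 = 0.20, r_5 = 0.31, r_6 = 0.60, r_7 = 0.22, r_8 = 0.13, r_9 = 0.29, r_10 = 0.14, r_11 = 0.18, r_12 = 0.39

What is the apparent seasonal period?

The largest autocorrelation is r_6 = 0.60; the remaining lags stay at or below 0.39. The elevated value at lag 1 (0.36), dropping to 0.22 at lag 2, reflects decaying short-term dependence rather than seasonality.
The dominant spike at lag 6 indicates a seasonal period of 6.

6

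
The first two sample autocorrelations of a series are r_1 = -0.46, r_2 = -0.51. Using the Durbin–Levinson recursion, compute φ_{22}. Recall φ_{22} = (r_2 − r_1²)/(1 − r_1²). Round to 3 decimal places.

φ_{22} = (r_2 − r_1²) / (1 − r_1²)
r_1² = (-0.46)² = 0.2116
Numerator = -0.51 − 0.2116 = -0.7216; denominator = 1 − 0.2116 = 0.7884
φ_{22} = -0.7216 / 0.7884 = -0.915

-0.915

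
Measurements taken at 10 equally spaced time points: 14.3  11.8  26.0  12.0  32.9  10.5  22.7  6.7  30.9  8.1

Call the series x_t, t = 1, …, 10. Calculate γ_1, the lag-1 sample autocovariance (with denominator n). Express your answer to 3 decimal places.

-63.392

Mean x̄ = (14.3 + 11.8 + 26.0 + 12.0 + 32.9 + 10.5 + 22.7 + 6.7 + 30.9 + 8.1)/10 = 17.5900
Σ_{t=1}^{9}(x_t−x̄)(x_{t+1}−x̄) = -633.9231
γ_1 = -633.9231 / 10 = -63.392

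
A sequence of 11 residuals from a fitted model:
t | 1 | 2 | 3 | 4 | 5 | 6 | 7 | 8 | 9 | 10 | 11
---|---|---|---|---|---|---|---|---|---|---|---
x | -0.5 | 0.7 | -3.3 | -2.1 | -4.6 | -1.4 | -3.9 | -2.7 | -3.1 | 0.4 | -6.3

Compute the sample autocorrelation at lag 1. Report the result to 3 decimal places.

-0.299

Mean x̄ = (-0.5 + 0.7 − 3.3 − 2.1 − 4.6 − 1.4 − 3.9 − 2.7 − 3.1 + 0.4 − 6.3)/11 = -2.4364
Numerator Σ_{t=1}^{10}(x_t−x̄)(x_{t+1}−x̄) = -13.6931
Denominator Σ(x_t−x̄)² = 45.8255
r_1 = -13.6931 / 45.8255 = -0.299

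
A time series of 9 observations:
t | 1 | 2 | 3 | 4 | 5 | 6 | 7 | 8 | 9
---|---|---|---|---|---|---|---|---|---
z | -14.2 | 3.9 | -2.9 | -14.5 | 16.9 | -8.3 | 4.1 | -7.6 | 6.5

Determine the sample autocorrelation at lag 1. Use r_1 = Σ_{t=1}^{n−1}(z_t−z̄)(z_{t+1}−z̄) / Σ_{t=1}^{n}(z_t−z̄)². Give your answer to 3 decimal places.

Mean z̄ = (-14.2 + 3.9 − 2.9 − 14.5 + 16.9 − 8.3 + 4.1 − 7.6 + 6.5)/9 = -1.7889
Numerator Σ_{t=1}^{8}(z_t−z̄)(z_{t+1}−z̄) = -542.7768
Denominator Σ(z_t−z̄)² = 878.0289
r_1 = -542.7768 / 878.0289 = -0.618

-0.618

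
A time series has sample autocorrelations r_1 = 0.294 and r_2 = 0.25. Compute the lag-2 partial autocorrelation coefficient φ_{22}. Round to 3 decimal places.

φ_{22} = (r_2 − r_1²) / (1 − r_1²)
r_1² = (0.294)² = 0.086436
Numerator = 0.25 − 0.0864 = 0.1636; denominator = 1 − 0.0864 = 0.9136
φ_{22} = 0.1636 / 0.9136 = 0.179

0.179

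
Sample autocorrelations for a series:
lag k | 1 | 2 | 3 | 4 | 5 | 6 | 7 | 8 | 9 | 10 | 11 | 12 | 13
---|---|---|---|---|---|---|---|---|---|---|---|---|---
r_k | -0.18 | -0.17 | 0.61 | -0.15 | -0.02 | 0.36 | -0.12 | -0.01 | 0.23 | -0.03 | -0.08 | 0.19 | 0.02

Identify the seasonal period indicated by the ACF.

3

The largest autocorrelation is r_3 = 0.61, with weaker echoes at lags 6 (0.36), 9 (0.23) and 12 (0.19); the remaining lags stay at or below 0.02.
The dominant spike at lag 3 indicates a seasonal period of 3.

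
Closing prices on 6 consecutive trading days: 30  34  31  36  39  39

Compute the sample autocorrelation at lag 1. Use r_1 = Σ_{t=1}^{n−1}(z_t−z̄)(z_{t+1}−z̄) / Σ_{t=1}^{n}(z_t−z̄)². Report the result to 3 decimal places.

0.334

Mean z̄ = (30 + 34 + 31 + 36 + 39 + 39)/6 = 34.8333
Deviations from mean: -4.8333, -0.8333, -3.8333, 1.1667, 4.1667, 4.1667
Σ(z_t−z̄)(z_{t+1}−z̄) = (4.0278) + (3.1944) + (-4.4722) + (4.8611) + (17.3611) = 24.9722
Denominator Σ(z_t−z̄)² = 74.8333
r_1 = 24.9722 / 74.8333 = 0.334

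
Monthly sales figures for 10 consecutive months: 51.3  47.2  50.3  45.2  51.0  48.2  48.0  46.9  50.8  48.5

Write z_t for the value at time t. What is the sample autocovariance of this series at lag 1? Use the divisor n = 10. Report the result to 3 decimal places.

-2.361

Mean z̄ = (51.3 + 47.2 + 50.3 + 45.2 + 51.0 + 48.2 + 48.0 + 46.9 + 50.8 + 48.5)/10 = 48.7400
Σ_{t=1}^{9}(z_t−z̄)(z_{t+1}−z̄) = -23.6116
γ_1 = -23.6116 / 10 = -2.361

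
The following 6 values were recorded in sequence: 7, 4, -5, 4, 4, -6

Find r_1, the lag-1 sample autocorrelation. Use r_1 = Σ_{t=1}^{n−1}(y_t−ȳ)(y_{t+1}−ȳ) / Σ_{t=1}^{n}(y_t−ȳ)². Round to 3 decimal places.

-0.211

Mean ȳ = (7 + 4 − 5 + 4 + 4 − 6)/6 = 1.3333
Deviations from mean: 5.6667, 2.6667, -6.3333, 2.6667, 2.6667, -7.3333
Σ(y_t−ȳ)(y_{t+1}−ȳ) = (15.1111) + (-16.8889) + (-16.8889) + (7.1111) + (-19.5556) = -31.1111
Denominator Σ(y_t−ȳ)² = 147.3333
r_1 = -31.1111 / 147.3333 = -0.211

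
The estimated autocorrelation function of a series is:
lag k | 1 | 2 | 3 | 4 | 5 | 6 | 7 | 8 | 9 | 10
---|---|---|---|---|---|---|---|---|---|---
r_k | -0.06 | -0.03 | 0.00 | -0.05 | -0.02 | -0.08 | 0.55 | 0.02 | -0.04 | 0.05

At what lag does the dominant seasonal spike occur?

7

The largest autocorrelation is r_7 = 0.55; the remaining lags stay at or below 0.05.
The dominant spike at lag 7 indicates a seasonal period of 7.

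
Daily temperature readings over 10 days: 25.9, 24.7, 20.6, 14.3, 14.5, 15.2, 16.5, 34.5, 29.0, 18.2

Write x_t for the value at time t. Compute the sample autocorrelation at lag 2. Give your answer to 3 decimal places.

-0.243

Mean x̄ = (25.9 + 24.7 + 20.6 + 14.3 + 14.5 + 15.2 + 16.5 + 34.5 + 29.0 + 18.2)/10 = 21.3400
Numerator Σ_{t=1}^{8}(x_t−x̄)(x_{t+2}−x̄) = -104.8352
Denominator Σ(x_t−x̄)² = 431.8240
r_2 = -104.8352 / 431.8240 = -0.243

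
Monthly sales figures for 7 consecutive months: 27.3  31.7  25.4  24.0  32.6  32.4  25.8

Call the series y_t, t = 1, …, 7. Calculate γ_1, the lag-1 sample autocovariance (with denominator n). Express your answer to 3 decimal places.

-1.807

Mean ȳ = (27.3 + 31.7 + 25.4 + 24.0 + 32.6 + 32.4 + 25.8)/7 = 28.4571
Σ_{t=1}^{6}(y_t−ȳ)(y_{t+1}−ȳ) = -12.6476
γ_1 = -12.6476 / 7 = -1.807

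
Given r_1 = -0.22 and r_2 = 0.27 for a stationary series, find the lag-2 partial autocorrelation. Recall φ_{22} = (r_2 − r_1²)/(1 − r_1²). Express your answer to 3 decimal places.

φ_{22} = (r_2 − r_1²) / (1 − r_1²)
r_1² = (-0.22)² = 0.0484
Numerator = 0.27 − 0.0484 = 0.2216; denominator = 1 − 0.0484 = 0.9516
φ_{22} = 0.2216 / 0.9516 = 0.233

0.233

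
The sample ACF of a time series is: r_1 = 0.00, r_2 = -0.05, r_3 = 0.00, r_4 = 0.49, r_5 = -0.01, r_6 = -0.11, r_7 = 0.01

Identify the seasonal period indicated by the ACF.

4

The largest autocorrelation is r_4 = 0.49; the remaining lags stay at or below 0.01.
The dominant spike at lag 4 indicates a seasonal period of 4.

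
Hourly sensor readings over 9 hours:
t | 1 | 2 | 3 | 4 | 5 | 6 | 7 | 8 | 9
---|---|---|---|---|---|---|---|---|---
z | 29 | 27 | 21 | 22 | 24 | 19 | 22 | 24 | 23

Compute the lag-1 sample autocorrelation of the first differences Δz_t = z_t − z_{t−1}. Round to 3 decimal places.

-0.199

First differences Δz: -2, -6, 1, 2, -5, 3, 2, -1
Mean of differences = -0.7500
Numerator Σ(Δz_t−Δz̄)(Δz_{t+1}−Δz̄) = -15.8125
Denominator Σ(Δz_t−Δz̄)² = 79.5000
r_1(Δz) = -15.8125 / 79.5000 = -0.199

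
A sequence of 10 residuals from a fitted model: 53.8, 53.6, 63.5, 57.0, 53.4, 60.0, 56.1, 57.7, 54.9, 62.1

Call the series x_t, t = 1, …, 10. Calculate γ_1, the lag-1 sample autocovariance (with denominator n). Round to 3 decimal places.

-3.762

Mean x̄ = (53.8 + 53.6 + 63.5 + 57.0 + 53.4 + 60.0 + 56.1 + 57.7 + 54.9 + 62.1)/10 = 57.2100
Σ_{t=1}^{9}(x_t−x̄)(x_{t+1}−x̄) = -37.6161
γ_1 = -37.6161 / 10 = -3.762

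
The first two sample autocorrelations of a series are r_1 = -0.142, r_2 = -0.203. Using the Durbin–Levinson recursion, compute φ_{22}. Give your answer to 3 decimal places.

-0.228

φ_{22} = (r_2 − r_1²) / (1 − r_1²)
r_1² = (-0.142)² = 0.020164
Numerator = -0.203 − 0.0202 = -0.2232; denominator = 1 − 0.0202 = 0.9798
φ_{22} = -0.2232 / 0.9798 = -0.228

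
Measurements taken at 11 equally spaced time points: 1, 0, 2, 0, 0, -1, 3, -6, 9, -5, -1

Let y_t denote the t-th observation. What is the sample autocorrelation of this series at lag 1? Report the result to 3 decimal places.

Mean ȳ = (1 + 0 + 2 + 0 + 0 − 1 + 3 − 6 + 9 − 5 − 1)/11 = 0.1818
Numerator Σ_{t=1}^{10}(y_t−ȳ)(y_{t+1}−ȳ) = -115.3967
Denominator Σ(y_t−ȳ)² = 157.6364
r_1 = -115.3967 / 157.6364 = -0.732

-0.732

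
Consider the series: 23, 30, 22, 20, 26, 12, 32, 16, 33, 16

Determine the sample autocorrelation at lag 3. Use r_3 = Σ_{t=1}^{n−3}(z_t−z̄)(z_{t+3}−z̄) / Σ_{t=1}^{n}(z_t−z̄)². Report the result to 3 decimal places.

Mean z̄ = (23 + 30 + 22 + 20 + 26 + 12 + 32 + 16 + 33 + 16)/10 = 23.0000
Numerator Σ_{t=1}^{7}(z_t−z̄)(z_{t+3}−z̄) = -189.0000
Denominator Σ(z_t−z̄)² = 468.0000
r_3 = -189.0000 / 468.0000 = -0.404

-0.404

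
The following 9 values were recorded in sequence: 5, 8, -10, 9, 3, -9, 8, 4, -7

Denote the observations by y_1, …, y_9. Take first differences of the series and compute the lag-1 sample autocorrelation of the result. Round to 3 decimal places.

-0.526

First differences Δy: 3, -18, 19, -6, -12, 17, -4, -11
Mean of differences = -1.5000
Numerator Σ(Δy_t−Δȳ)(Δy_{t+1}−Δȳ) = -674.2500
Denominator Σ(Δy_t−Δȳ)² = 1282.0000
r_1(Δy) = -674.2500 / 1282.0000 = -0.526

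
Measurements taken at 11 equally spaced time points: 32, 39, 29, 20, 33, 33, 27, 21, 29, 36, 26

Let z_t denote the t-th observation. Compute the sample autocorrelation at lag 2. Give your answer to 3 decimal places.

-0.628

Mean z̄ = (32 + 39 + 29 + 20 + 33 + 33 + 27 + 21 + 29 + 36 + 26)/11 = 29.5455
Numerator Σ_{t=1}^{9}(z_t−z̄)(z_{t+2}−z̄) = -216.5950
Denominator Σ(z_t−z̄)² = 344.7273
r_2 = -216.5950 / 344.7273 = -0.628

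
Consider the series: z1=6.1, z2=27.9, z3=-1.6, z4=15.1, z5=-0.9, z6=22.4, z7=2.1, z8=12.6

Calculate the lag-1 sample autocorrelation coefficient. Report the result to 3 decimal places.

-0.775

Mean z̄ = (6.1 + 27.9 − 1.6 + 15.1 − 0.9 + 22.4 + 2.1 + 12.6)/8 = 10.4625
Deviations from mean: -4.3625, 17.4375, -12.0625, 4.6375, -11.3625, 11.9375, -8.3625, 2.1375
Σ(z_t−z̄)(z_{t+1}−z̄) = (-76.0711) + (-210.3398) + (-55.9398) + (-52.6936) + (-135.6398) + (-99.8273) + (-17.8748) = -648.3864
Denominator Σ(z_t−z̄)² = 836.2188
r_1 = -648.3864 / 836.2188 = -0.775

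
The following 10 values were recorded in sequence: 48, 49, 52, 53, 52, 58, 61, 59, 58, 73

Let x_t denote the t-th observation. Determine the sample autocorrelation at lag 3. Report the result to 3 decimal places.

Mean x̄ = (48 + 49 + 52 + 53 + 52 + 58 + 61 + 59 + 58 + 73)/10 = 56.3000
Numerator Σ_{t=1}^{7}(x_t−x̄)(x_{t+3}−x̄) = 105.7300
Denominator Σ(x_t−x̄)² = 484.1000
r_3 = 105.7300 / 484.1000 = 0.218

0.218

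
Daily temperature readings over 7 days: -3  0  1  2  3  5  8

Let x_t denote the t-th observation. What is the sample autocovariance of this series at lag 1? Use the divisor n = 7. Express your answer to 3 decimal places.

Mean x̄ = (-3 + 0 + 1 + 2 + 3 + 5 + 8)/7 = 2.2857
Deviations: -5.2857, -2.2857, -1.2857, -0.2857, 0.7143, 2.7143, 5.7143
Σ_{t=1}^{6}(x_t−x̄)(x_{t+1}−x̄) = 32.6327
γ_1 = 32.6327 / 7 = 4.662

4.662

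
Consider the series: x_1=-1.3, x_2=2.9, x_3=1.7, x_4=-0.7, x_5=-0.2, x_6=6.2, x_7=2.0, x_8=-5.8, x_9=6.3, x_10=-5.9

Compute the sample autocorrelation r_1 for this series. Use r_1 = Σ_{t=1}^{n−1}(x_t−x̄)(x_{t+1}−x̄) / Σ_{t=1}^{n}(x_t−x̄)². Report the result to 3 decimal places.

-0.500

Mean x̄ = (-1.3 + 2.9 + 1.7 − 0.7 − 0.2 + 6.2 + 2.0 − 5.8 + 6.3 − 5.9)/10 = 0.5200
Numerator Σ_{t=1}^{9}(x_t−x̄)(x_{t+1}−x̄) = -80.7584
Denominator Σ(x_t−x̄)² = 161.3960
r_1 = -80.7584 / 161.3960 = -0.500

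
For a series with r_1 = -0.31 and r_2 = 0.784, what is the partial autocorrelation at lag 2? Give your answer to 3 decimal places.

0.761

φ_{22} = (r_2 − r_1²) / (1 − r_1²)
r_1² = (-0.31)² = 0.0961
Numerator = 0.784 − 0.0961 = 0.6879; denominator = 1 − 0.0961 = 0.9039
φ_{22} = 0.6879 / 0.9039 = 0.761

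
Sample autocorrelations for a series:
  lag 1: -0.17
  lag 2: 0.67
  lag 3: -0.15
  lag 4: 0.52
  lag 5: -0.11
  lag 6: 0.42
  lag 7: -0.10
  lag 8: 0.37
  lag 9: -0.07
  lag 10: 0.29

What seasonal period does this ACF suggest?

2

The largest autocorrelation is r_2 = 0.67, with weaker echoes at lags 4 (0.52), 6 (0.42), 8 (0.37) and 10 (0.29); the remaining lags stay at or below -0.07.
The dominant spike at lag 2 indicates a seasonal period of 2.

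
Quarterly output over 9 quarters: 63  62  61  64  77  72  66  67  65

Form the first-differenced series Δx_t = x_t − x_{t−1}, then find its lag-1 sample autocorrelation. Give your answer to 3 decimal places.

First differences Δx: -1, -1, 3, 13, -5, -6, 1, -2
Mean of differences = 0.2500
Numerator Σ(Δx_t−Δx̄)(Δx_{t+1}−Δx̄) = -7.3125
Denominator Σ(Δx_t−Δx̄)² = 245.5000
r_1(Δx) = -7.3125 / 245.5000 = -0.030

-0.030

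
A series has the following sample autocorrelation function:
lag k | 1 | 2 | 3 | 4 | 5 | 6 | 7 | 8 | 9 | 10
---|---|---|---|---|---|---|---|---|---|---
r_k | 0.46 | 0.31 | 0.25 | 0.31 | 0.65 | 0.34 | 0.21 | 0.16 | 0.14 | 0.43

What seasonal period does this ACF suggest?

The largest autocorrelation is r_5 = 0.65; the remaining lags stay at or below 0.46. The elevated value at lag 1 (0.46), dropping to 0.31 at lag 2, reflects decaying short-term dependence rather than seasonality.
The dominant spike at lag 5 indicates a seasonal period of 5.

5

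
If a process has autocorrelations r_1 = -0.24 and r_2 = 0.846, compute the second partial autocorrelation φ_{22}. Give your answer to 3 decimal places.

φ_{22} = (r_2 − r_1²) / (1 − r_1²)
r_1² = (-0.24)² = 0.0576
Numerator = 0.846 − 0.0576 = 0.7884; denominator = 1 − 0.0576 = 0.9424
φ_{22} = 0.7884 / 0.9424 = 0.837

0.837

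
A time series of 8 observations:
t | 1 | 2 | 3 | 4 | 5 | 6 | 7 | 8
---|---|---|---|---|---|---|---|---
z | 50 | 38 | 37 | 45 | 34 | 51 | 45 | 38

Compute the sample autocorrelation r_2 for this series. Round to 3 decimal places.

Mean z̄ = (50 + 38 + 37 + 45 + 34 + 51 + 45 + 38)/8 = 42.2500
Deviations from mean: 7.7500, -4.2500, -5.2500, 2.7500, -8.2500, 8.7500, 2.7500, -4.2500
Numerator Σ_{t=1}^{6}(z_t−z̄)(z_{t+2}−z̄) = -44.8750
Denominator Σ(z_t−z̄)² = 283.5000
r_2 = -44.8750 / 283.5000 = -0.158

-0.158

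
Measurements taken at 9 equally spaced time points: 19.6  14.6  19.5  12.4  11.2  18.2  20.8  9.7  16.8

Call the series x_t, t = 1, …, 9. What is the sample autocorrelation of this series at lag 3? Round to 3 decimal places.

0.117

Mean x̄ = (19.6 + 14.6 + 19.5 + 12.4 + 11.2 + 18.2 + 20.8 + 9.7 + 16.8)/9 = 15.8667
Σ(x_t−x̄)(x_{t+3}−x̄) = (-12.9422) + (5.9111) + (8.4778) + (-17.1022) + (28.7778) + (2.1778) = 15.3000
Denominator Σ(x_t−x̄)² = 131.2200
r_3 = 15.3000 / 131.2200 = 0.117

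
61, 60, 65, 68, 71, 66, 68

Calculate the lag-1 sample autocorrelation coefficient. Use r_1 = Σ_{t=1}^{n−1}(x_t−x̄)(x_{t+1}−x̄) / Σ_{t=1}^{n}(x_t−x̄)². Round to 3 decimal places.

0.468

Mean x̄ = (61 + 60 + 65 + 68 + 71 + 66 + 68)/7 = 65.5714
Deviations from mean: -4.5714, -5.5714, -0.5714, 2.4286, 5.4286, 0.4286, 2.4286
Σ(x_t−x̄)(x_{t+1}−x̄) = (25.4694) + (3.1837) + (-1.3878) + (13.1837) + (2.3265) + (1.0408) = 43.8163
Denominator Σ(x_t−x̄)² = 93.7143
r_1 = 43.8163 / 93.7143 = 0.468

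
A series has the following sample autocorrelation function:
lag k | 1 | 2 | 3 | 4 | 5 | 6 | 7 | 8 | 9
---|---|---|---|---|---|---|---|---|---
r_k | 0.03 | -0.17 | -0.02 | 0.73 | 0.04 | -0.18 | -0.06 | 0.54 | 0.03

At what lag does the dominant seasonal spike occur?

The largest autocorrelation is r_4 = 0.73, with a weaker echo at lag 8 (0.54); the remaining lags stay at or below 0.04.
The dominant spike at lag 4 indicates a seasonal period of 4.

4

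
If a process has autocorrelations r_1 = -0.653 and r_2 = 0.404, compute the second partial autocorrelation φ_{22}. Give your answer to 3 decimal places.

-0.039

φ_{22} = (r_2 − r_1²) / (1 − r_1²)
r_1² = (-0.653)² = 0.426409
Numerator = 0.404 − 0.4264 = -0.0224; denominator = 1 − 0.4264 = 0.5736
φ_{22} = -0.0224 / 0.5736 = -0.039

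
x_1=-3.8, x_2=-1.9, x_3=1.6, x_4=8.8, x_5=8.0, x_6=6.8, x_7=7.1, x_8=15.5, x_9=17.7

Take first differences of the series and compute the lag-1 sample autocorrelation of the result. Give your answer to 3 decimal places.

-0.072

First differences Δx: 1.9, 3.5, 7.2, -0.8, -1.2, 0.3, 8.4, 2.2
Mean of differences = 2.6875
Numerator Σ(Δx_t−Δx̄)(Δx_{t+1}−Δx̄) = -6.2952
Denominator Σ(Δx_t−Δx̄)² = 87.4888
r_1(Δx) = -6.2952 / 87.4888 = -0.072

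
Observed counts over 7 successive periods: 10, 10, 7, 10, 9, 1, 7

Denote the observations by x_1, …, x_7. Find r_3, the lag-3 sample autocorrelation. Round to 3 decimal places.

0.179

Mean x̄ = (10 + 10 + 7 + 10 + 9 + 1 + 7)/7 = 7.7143
Σ(x_t−x̄)(x_{t+3}−x̄) = (5.2245) + (2.9388) + (4.7959) + (-1.6327) = 11.3265
Denominator Σ(x_t−x̄)² = 63.4286
r_3 = 11.3265 / 63.4286 = 0.179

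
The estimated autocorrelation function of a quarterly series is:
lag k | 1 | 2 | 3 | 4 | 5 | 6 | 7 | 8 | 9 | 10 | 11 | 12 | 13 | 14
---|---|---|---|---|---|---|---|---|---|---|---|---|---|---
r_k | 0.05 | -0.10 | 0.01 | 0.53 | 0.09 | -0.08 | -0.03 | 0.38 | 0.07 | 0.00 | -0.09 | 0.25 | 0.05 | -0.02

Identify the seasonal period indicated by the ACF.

The largest autocorrelation is r_4 = 0.53, with weaker echoes at lags 8 (0.38) and 12 (0.25); the remaining lags stay at or below 0.09.
The dominant spike at lag 4 indicates a seasonal period of 4.

4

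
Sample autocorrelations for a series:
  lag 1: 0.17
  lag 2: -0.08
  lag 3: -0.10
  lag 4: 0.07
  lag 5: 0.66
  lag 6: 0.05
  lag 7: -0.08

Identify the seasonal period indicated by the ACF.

The largest autocorrelation is r_5 = 0.66; the remaining lags stay at or below 0.17.
The dominant spike at lag 5 indicates a seasonal period of 5.

5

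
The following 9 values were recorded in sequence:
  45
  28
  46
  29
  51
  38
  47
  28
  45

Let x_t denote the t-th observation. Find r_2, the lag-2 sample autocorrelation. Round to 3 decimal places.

Mean x̄ = (45 + 28 + 46 + 29 + 51 + 38 + 47 + 28 + 45)/9 = 39.6667
Numerator Σ_{t=1}^{7}(x_t−x̄)(x_{t+2}−x̄) = 389.4444
Denominator Σ(x_t−x̄)² = 668.0000
r_2 = 389.4444 / 668.0000 = 0.583

0.583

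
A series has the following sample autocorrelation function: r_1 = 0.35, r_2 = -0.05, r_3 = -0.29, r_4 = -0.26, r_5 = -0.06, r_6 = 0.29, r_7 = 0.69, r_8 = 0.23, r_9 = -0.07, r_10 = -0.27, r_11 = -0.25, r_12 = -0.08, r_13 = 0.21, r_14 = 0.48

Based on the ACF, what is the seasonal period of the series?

The largest autocorrelation is r_7 = 0.69, with a weaker echo at lag 14 (0.48); the remaining lags stay at or below 0.35.
The dominant spike at lag 7 indicates a seasonal period of 7.

7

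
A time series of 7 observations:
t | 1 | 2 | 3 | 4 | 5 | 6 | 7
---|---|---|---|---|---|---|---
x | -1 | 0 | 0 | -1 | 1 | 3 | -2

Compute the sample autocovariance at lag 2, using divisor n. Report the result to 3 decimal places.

-0.714

Mean x̄ = (-1 + 0 + 0 − 1 + 1 + 3 − 2)/7 = 0.0000
Σ_{t=1}^{5}(x_t−x̄)(x_{t+2}−x̄) = -5.0000
γ_2 = -5.0000 / 7 = -0.714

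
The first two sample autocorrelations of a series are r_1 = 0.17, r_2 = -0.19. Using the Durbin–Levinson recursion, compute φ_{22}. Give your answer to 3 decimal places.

-0.225

φ_{22} = (r_2 − r_1²) / (1 − r_1²)
r_1² = (0.17)² = 0.0289
Numerator = -0.19 − 0.0289 = -0.2189; denominator = 1 − 0.0289 = 0.9711
φ_{22} = -0.2189 / 0.9711 = -0.225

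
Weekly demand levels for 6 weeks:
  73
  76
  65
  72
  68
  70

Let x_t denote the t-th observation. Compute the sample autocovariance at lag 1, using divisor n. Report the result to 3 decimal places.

Mean x̄ = (73 + 76 + 65 + 72 + 68 + 70)/6 = 70.6667
Deviations: 2.3333, 5.3333, -5.6667, 1.3333, -2.6667, -0.6667
Σ_{t=1}^{5}(x_t−x̄)(x_{t+1}−x̄) = -27.1111
γ_1 = -27.1111 / 6 = -4.519

-4.519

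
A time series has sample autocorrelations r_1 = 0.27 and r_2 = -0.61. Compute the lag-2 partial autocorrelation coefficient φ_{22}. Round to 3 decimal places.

-0.737

φ_{22} = (r_2 − r_1²) / (1 − r_1²)
r_1² = (0.27)² = 0.0729
Numerator = -0.61 − 0.0729 = -0.6829; denominator = 1 − 0.0729 = 0.9271
φ_{22} = -0.6829 / 0.9271 = -0.737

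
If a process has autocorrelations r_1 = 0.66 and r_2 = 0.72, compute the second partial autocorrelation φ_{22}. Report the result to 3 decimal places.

0.504

φ_{22} = (r_2 − r_1²) / (1 − r_1²)
r_1² = (0.66)² = 0.4356
Numerator = 0.72 − 0.4356 = 0.2844; denominator = 1 − 0.4356 = 0.5644
φ_{22} = 0.2844 / 0.5644 = 0.504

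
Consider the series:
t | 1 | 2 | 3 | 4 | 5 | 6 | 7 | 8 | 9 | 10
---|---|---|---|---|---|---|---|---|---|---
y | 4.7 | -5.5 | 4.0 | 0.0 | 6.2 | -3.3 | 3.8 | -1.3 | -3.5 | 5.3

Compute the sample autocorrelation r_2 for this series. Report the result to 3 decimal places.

0.241

Mean ȳ = (4.7 − 5.5 + 4.0 + 0.0 + 6.2 − 3.3 + 3.8 − 1.3 − 3.5 + 5.3)/10 = 1.0400
Numerator Σ_{t=1}^{8}(y_t−ȳ)(y_{t+2}−ȳ) = 39.3208
Denominator Σ(y_t−ȳ)² = 163.3240
r_2 = 39.3208 / 163.3240 = 0.241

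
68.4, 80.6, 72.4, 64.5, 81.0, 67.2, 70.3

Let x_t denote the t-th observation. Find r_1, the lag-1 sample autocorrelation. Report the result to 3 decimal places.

Mean x̄ = (68.4 + 80.6 + 72.4 + 64.5 + 81.0 + 67.2 + 70.3)/7 = 72.0571
Deviations from mean: -3.6571, 8.5429, 0.3429, -7.5571, 8.9429, -4.8571, -1.7571
Σ(x_t−x̄)(x_{t+1}−x̄) = (-31.2424) + (2.9290) + (-2.5910) + (-67.5824) + (-43.4367) + (8.5347) = -133.3890
Denominator Σ(x_t−x̄)² = 250.2371
r_1 = -133.3890 / 250.2371 = -0.533

-0.533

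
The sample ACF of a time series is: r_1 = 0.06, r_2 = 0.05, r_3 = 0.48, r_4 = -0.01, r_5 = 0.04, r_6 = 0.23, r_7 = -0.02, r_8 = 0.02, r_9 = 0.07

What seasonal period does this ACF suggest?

3

The largest autocorrelation is r_3 = 0.48, with a weaker echo at lag 6 (0.23); the remaining lags stay at or below 0.07.
The dominant spike at lag 3 indicates a seasonal period of 3.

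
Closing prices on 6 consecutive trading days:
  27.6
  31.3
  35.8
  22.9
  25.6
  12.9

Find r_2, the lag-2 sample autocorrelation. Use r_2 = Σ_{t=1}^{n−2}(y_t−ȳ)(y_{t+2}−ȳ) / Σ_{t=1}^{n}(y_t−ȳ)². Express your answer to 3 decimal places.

Mean ȳ = (27.6 + 31.3 + 35.8 + 22.9 + 25.6 + 12.9)/6 = 26.0167
Deviations from mean: 1.5833, 5.2833, 9.7833, -3.1167, -0.4167, -13.1167
Σ(y_t−ȳ)(y_{t+2}−ȳ) = (15.4903) + (-16.4664) + (-4.0764) + (40.8803) = 35.8278
Denominator Σ(y_t−ȳ)² = 308.0683
r_2 = 35.8278 / 308.0683 = 0.116

0.116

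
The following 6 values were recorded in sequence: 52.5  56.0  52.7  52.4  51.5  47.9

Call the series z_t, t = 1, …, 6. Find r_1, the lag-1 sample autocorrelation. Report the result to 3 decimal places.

0.182

Mean z̄ = (52.5 + 56.0 + 52.7 + 52.4 + 51.5 + 47.9)/6 = 52.1667
Deviations from mean: 0.3333, 3.8333, 0.5333, 0.2333, -0.6667, -4.2667
Σ(z_t−z̄)(z_{t+1}−z̄) = (1.2778) + (2.0444) + (0.1244) + (-0.1556) + (2.8444) = 6.1356
Denominator Σ(z_t−z̄)² = 33.7933
r_1 = 6.1356 / 33.7933 = 0.182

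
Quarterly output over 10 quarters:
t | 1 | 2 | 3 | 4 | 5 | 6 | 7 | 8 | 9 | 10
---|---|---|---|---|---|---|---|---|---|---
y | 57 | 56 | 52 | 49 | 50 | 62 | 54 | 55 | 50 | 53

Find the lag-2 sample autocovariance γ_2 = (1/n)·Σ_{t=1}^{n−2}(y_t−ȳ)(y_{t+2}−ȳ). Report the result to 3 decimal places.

-4.148

Mean ȳ = (57 + 56 + 52 + 49 + 50 + 62 + 54 + 55 + 50 + 53)/10 = 53.8000
Σ_{t=1}^{8}(y_t−ȳ)(y_{t+2}−ȳ) = -41.4800
γ_2 = -41.4800 / 10 = -4.148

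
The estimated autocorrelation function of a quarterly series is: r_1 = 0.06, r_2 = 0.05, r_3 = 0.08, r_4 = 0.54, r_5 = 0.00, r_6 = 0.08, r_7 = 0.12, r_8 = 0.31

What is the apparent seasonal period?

4

The largest autocorrelation is r_4 = 0.54, with a weaker echo at lag 8 (0.31); the remaining lags stay at or below 0.12.
The dominant spike at lag 4 indicates a seasonal period of 4.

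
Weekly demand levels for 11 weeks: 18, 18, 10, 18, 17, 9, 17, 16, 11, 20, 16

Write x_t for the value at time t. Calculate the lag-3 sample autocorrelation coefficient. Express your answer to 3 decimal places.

Mean x̄ = (18 + 18 + 10 + 18 + 17 + 9 + 17 + 16 + 11 + 20 + 16)/11 = 15.4545
Numerator Σ_{t=1}^{8}(x_t−x̄)(x_{t+3}−x̄) = 86.4711
Denominator Σ(x_t−x̄)² = 136.7273
r_3 = 86.4711 / 136.7273 = 0.632

0.632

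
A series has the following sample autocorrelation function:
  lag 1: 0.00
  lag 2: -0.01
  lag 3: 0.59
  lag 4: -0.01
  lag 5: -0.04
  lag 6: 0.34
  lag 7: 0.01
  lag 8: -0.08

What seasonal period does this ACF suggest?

The largest autocorrelation is r_3 = 0.59, with a weaker echo at lag 6 (0.34); the remaining lags stay at or below 0.01.
The dominant spike at lag 3 indicates a seasonal period of 3.

3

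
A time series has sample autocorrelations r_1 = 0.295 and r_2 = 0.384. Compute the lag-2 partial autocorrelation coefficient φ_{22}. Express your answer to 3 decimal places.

φ_{22} = (r_2 − r_1²) / (1 − r_1²)
r_1² = (0.295)² = 0.087025
Numerator = 0.384 − 0.0870 = 0.2970; denominator = 1 − 0.0870 = 0.9130
φ_{22} = 0.2970 / 0.9130 = 0.325

0.325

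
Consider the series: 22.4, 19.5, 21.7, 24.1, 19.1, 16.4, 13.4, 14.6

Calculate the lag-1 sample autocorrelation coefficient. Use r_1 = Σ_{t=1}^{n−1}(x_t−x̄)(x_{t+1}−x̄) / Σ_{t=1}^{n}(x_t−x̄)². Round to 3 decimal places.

0.549

Mean x̄ = (22.4 + 19.5 + 21.7 + 24.1 + 19.1 + 16.4 + 13.4 + 14.6)/8 = 18.9000
Deviations from mean: 3.5000, 0.6000, 2.8000, 5.2000, 0.2000, -2.5000, -5.5000, -4.3000
Numerator Σ_{t=1}^{7}(x_t−x̄)(x_{t+1}−x̄) = 56.2800
Denominator Σ(x_t−x̄)² = 102.5200
r_1 = 56.2800 / 102.5200 = 0.549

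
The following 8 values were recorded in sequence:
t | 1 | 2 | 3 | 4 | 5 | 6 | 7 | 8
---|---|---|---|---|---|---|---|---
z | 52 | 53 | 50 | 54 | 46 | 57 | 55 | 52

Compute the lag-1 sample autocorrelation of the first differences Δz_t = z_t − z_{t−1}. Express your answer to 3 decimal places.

First differences Δz: 1, -3, 4, -8, 11, -2, -3
Mean of differences = 0.0000
Numerator Σ(Δz_t−Δz̄)(Δz_{t+1}−Δz̄) = -151.0000
Denominator Σ(Δz_t−Δz̄)² = 224.0000
r_1(Δz) = -151.0000 / 224.0000 = -0.674

-0.674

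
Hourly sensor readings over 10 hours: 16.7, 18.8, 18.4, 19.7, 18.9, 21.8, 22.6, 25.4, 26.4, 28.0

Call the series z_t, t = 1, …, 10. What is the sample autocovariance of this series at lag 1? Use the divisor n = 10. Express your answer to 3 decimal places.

Mean z̄ = (16.7 + 18.8 + 18.4 + 19.7 + 18.9 + 21.8 + 22.6 + 25.4 + 26.4 + 28.0)/10 = 21.6700
Σ_{t=1}^{9}(z_t−z̄)(z_{t+1}−z̄) = 86.3611
γ_1 = 86.3611 / 10 = 8.636

8.636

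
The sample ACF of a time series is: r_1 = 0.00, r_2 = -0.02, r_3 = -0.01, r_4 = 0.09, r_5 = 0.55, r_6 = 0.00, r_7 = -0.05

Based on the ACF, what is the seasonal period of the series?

5

The largest autocorrelation is r_5 = 0.55; the remaining lags stay at or below 0.09.
The dominant spike at lag 5 indicates a seasonal period of 5.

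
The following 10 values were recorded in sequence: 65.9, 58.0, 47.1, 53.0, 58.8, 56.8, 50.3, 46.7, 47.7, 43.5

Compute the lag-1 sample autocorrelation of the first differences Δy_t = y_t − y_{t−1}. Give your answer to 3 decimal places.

0.152

First differences Δy: -7.9, -10.9, 5.9, 5.8, -2.0, -6.5, -3.6, 1.0, -4.2
Mean of differences = -2.4889
Numerator Σ(Δy_t−Δȳ)(Δy_{t+1}−Δȳ) = 41.1899
Denominator Σ(Δy_t−Δȳ)² = 271.7689
r_1(Δy) = 41.1899 / 271.7689 = 0.152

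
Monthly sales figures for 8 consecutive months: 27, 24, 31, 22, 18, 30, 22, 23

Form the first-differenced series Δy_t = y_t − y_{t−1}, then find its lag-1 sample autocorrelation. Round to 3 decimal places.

First differences Δy: -3, 7, -9, -4, 12, -8, 1
Mean of differences = -0.5714
Numerator Σ(Δy_t−Δȳ)(Δy_{t+1}−Δȳ) = -201.4694
Denominator Σ(Δy_t−Δȳ)² = 361.7143
r_1(Δy) = -201.4694 / 361.7143 = -0.557

-0.557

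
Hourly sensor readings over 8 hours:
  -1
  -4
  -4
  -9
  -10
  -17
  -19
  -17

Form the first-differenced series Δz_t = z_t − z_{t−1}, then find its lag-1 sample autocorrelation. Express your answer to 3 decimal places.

-0.316

First differences Δz: -3, 0, -5, -1, -7, -2, 2
Mean of differences = -2.2857
Numerator Σ(Δz_t−Δz̄)(Δz_{t+1}−Δz̄) = -17.5102
Denominator Σ(Δz_t−Δz̄)² = 55.4286
r_1(Δz) = -17.5102 / 55.4286 = -0.316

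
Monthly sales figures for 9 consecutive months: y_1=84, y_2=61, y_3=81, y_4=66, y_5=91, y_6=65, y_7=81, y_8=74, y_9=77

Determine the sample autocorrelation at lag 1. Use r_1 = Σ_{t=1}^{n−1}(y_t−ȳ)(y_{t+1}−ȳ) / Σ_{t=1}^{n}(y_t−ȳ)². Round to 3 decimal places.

Mean ȳ = (84 + 61 + 81 + 66 + 91 + 65 + 81 + 74 + 77)/9 = 75.5556
Numerator Σ_{t=1}^{8}(y_t−ȳ)(y_{t+1}−ȳ) = -632.9753
Denominator Σ(y_t−ȳ)² = 788.2222
r_1 = -632.9753 / 788.2222 = -0.803

-0.803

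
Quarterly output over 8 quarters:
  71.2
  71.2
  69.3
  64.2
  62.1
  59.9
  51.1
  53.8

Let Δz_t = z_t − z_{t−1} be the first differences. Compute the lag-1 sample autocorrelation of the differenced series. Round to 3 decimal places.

-0.442

First differences Δz: 0.0, -1.9, -5.1, -2.1, -2.2, -8.8, 2.7
Mean of differences = -2.4857
Numerator Σ(Δz_t−Δz̄)(Δz_{t+1}−Δz̄) = -35.5216
Denominator Σ(Δz_t−Δz̄)² = 80.3486
r_1(Δz) = -35.5216 / 80.3486 = -0.442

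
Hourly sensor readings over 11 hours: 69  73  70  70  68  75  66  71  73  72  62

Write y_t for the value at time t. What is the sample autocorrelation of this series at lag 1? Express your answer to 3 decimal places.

-0.326

Mean ȳ = (69 + 73 + 70 + 70 + 68 + 75 + 66 + 71 + 73 + 72 + 62)/11 = 69.9091
Numerator Σ_{t=1}^{10}(y_t−ȳ)(y_{t+1}−ȳ) = -43.2810
Denominator Σ(y_t−ȳ)² = 132.9091
r_1 = -43.2810 / 132.9091 = -0.326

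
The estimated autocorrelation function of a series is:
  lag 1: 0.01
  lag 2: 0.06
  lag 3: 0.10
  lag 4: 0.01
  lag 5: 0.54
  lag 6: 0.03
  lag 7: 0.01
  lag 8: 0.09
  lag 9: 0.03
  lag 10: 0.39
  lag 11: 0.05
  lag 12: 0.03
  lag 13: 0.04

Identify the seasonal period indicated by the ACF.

5

The largest autocorrelation is r_5 = 0.54, with a weaker echo at lag 10 (0.39); the remaining lags stay at or below 0.10.
The dominant spike at lag 5 indicates a seasonal period of 5.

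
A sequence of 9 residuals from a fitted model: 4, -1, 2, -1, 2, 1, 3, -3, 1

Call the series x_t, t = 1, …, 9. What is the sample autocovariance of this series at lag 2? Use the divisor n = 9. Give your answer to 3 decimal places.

Mean x̄ = (4 − 1 + 2 − 1 + 2 + 1 + 3 − 3 + 1)/9 = 0.8889
Σ_{t=1}^{7}(x_t−x̄)(x_{t+2}−x̄) = 10.1975
γ_2 = 10.1975 / 9 = 1.133

1.133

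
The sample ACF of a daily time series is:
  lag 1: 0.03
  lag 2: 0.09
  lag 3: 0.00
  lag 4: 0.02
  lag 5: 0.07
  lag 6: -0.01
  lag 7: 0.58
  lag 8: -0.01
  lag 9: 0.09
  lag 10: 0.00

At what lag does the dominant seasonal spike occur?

The largest autocorrelation is r_7 = 0.58; the remaining lags stay at or below 0.09.
The dominant spike at lag 7 indicates a seasonal period of 7.

7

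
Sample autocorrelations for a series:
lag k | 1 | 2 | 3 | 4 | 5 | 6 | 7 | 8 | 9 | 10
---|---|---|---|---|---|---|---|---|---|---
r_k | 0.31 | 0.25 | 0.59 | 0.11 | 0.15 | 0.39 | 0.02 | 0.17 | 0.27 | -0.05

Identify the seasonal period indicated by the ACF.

The largest autocorrelation is r_3 = 0.59, with a weaker echo at lag 6 (0.39); the remaining lags stay at or below 0.31. The elevated value at lag 1 (0.31), dropping to 0.25 at lag 2, reflects decaying short-term dependence rather than seasonality.
The dominant spike at lag 3 indicates a seasonal period of 3.

3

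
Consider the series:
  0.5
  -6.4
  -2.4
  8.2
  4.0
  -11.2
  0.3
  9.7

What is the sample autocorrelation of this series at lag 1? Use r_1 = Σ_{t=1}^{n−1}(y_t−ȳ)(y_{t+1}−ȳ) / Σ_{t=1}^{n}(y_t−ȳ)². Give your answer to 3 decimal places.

Mean ȳ = (0.5 − 6.4 − 2.4 + 8.2 + 4.0 − 11.2 + 0.3 + 9.7)/8 = 0.3375
Deviations from mean: 0.1625, -6.7375, -2.7375, 7.8625, 3.6625, -11.5375, -0.0375, 9.3625
Σ(y_t−ȳ)(y_{t+1}−ȳ) = (-1.0948) + (18.4439) + (-21.5236) + (28.7964) + (-42.2561) + (0.4327) + (-0.3511) = -17.5527
Denominator Σ(y_t−ȳ)² = 348.9188
r_1 = -17.5527 / 348.9188 = -0.050

-0.050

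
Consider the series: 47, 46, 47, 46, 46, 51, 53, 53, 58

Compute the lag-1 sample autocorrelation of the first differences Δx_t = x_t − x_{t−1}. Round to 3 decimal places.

-0.084

First differences Δx: -1, 1, -1, 0, 5, 2, 0, 5
Mean of differences = 1.3750
Numerator Σ(Δx_t−Δx̄)(Δx_{t+1}−Δx̄) = -3.5156
Denominator Σ(Δx_t−Δx̄)² = 41.8750
r_1(Δx) = -3.5156 / 41.8750 = -0.084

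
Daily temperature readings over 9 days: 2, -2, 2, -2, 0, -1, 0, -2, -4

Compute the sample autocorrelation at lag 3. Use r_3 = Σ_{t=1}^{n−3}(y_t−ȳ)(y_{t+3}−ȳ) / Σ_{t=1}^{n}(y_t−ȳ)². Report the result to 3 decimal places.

-0.195

Mean ȳ = (2 − 2 + 2 − 2 + 0 − 1 + 0 − 2 − 4)/9 = -0.7778
Σ(y_t−ȳ)(y_{t+3}−ȳ) = (-3.3951) + (-0.9506) + (-0.6173) + (-0.9506) + (-0.9506) + (0.7160) = -6.1481
Denominator Σ(y_t−ȳ)² = 31.5556
r_3 = -6.1481 / 31.5556 = -0.195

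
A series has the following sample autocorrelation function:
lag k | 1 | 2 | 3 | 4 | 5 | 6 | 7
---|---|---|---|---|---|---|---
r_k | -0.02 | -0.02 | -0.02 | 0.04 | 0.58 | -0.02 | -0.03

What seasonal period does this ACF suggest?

5

The largest autocorrelation is r_5 = 0.58; the remaining lags stay at or below 0.04.
The dominant spike at lag 5 indicates a seasonal period of 5.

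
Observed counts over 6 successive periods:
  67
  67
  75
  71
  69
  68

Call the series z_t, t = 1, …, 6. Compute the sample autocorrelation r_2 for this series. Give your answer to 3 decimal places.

Mean z̄ = (67 + 67 + 75 + 71 + 69 + 68)/6 = 69.5000
Numerator Σ_{t=1}^{4}(z_t−z̄)(z_{t+2}−z̄) = -22.5000
Denominator Σ(z_t−z̄)² = 47.5000
r_2 = -22.5000 / 47.5000 = -0.474

-0.474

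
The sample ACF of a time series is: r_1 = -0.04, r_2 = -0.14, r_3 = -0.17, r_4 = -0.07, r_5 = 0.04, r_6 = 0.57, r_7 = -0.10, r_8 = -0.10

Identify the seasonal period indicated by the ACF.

6

The largest autocorrelation is r_6 = 0.57; the remaining lags stay at or below 0.04.
The dominant spike at lag 6 indicates a seasonal period of 6.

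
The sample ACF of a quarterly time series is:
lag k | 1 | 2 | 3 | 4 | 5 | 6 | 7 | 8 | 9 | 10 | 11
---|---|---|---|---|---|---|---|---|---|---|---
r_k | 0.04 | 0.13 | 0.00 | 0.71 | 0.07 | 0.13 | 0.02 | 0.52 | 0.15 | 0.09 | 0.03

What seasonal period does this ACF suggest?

4

The largest autocorrelation is r_4 = 0.71, with a weaker echo at lag 8 (0.52); the remaining lags stay at or below 0.15.
The dominant spike at lag 4 indicates a seasonal period of 4.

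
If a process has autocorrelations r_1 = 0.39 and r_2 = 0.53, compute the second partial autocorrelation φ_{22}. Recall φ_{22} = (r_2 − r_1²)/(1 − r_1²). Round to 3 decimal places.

0.446

φ_{22} = (r_2 − r_1²) / (1 − r_1²)
r_1² = (0.39)² = 0.1521
Numerator = 0.53 − 0.1521 = 0.3779; denominator = 1 − 0.1521 = 0.8479
φ_{22} = 0.3779 / 0.8479 = 0.446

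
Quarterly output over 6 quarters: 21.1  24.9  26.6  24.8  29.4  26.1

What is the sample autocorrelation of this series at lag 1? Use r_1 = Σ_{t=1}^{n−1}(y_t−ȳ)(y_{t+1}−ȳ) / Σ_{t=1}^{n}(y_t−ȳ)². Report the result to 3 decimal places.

Mean ȳ = (21.1 + 24.9 + 26.6 + 24.8 + 29.4 + 26.1)/6 = 25.4833
Σ(y_t−ȳ)(y_{t+1}−ȳ) = (2.5569) + (-0.6514) + (-0.7631) + (-2.6764) + (2.4153) = 0.8814
Denominator Σ(y_t−ȳ)² = 36.9883
r_1 = 0.8814 / 36.9883 = 0.024

0.024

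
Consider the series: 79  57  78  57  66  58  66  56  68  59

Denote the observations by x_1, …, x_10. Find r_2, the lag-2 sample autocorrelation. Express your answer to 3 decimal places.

Mean x̄ = (79 + 57 + 78 + 57 + 66 + 58 + 66 + 56 + 68 + 59)/10 = 64.4000
Numerator Σ_{t=1}^{8}(x_t−x̄)(x_{t+2}−x̄) = 429.8800
Denominator Σ(x_t−x̄)² = 666.4000
r_2 = 429.8800 / 666.4000 = 0.645

0.645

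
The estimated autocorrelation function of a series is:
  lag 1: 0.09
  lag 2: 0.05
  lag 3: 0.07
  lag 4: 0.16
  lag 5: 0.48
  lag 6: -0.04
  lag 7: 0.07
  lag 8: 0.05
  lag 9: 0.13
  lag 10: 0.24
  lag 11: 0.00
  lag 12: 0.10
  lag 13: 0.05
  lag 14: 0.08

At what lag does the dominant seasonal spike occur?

5

The largest autocorrelation is r_5 = 0.48, with a weaker echo at lag 10 (0.24); the remaining lags stay at or below 0.16.
The dominant spike at lag 5 indicates a seasonal period of 5.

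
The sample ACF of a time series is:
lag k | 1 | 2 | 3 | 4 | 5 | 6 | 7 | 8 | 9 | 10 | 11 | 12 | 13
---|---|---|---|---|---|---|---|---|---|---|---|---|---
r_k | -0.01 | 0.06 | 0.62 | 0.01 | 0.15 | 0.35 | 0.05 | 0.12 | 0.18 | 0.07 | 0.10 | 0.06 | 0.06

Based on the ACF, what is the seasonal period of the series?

The largest autocorrelation is r_3 = 0.62, with weaker echoes at lags 6 (0.35) and 9 (0.18); the remaining lags stay at or below 0.15.
The dominant spike at lag 3 indicates a seasonal period of 3.

3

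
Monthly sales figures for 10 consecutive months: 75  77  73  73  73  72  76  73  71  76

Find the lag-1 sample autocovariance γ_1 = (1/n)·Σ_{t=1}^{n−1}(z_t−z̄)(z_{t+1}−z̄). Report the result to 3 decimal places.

Mean z̄ = (75 + 77 + 73 + 73 + 73 + 72 + 76 + 73 + 71 + 76)/10 = 73.9000
Σ_{t=1}^{9}(z_t−z̄)(z_{t+1}−z̄) = -5.4100
γ_1 = -5.4100 / 10 = -0.541

-0.541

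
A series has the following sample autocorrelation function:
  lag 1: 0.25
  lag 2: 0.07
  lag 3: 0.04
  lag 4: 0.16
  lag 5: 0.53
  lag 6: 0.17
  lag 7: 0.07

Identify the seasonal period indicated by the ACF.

The largest autocorrelation is r_5 = 0.53; the remaining lags stay at or below 0.25. The elevated value at lag 1 (0.25), dropping to 0.07 at lag 2, reflects decaying short-term dependence rather than seasonality.
The dominant spike at lag 5 indicates a seasonal period of 5.

5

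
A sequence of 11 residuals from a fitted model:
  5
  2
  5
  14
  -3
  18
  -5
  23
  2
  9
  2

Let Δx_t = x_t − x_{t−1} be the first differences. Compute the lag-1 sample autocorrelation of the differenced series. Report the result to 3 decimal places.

First differences Δx: -3, 3, 9, -17, 21, -23, 28, -21, 7, -7
Mean of differences = -0.3000
Numerator Σ(Δx_t−Δx̄)(Δx_{t+1}−Δx̄) = -2400.9900
Denominator Σ(Δx_t−Δx̄)² = 2680.1000
r_1(Δx) = -2400.9900 / 2680.1000 = -0.896

-0.896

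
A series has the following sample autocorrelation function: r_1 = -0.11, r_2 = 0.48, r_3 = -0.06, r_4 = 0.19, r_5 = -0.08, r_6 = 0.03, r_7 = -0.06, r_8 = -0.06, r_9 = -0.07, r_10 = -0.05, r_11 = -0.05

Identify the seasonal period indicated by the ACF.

2

The largest autocorrelation is r_2 = 0.48, with a weaker echo at lag 4 (0.19); the remaining lags stay at or below 0.03.
The dominant spike at lag 2 indicates a seasonal period of 2.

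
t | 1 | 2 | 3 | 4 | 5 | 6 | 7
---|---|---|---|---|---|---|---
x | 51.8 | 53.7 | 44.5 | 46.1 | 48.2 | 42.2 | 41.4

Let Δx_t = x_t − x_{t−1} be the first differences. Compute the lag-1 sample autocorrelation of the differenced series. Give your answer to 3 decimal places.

First differences Δx: 1.9, -9.2, 1.6, 2.1, -6.0, -0.8
Mean of differences = -1.7333
Numerator Σ(Δx_t−Δx̄)(Δx_{t+1}−Δx̄) = -59.5778
Denominator Σ(Δx_t−Δx̄)² = 113.8333
r_1(Δx) = -59.5778 / 113.8333 = -0.523

-0.523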